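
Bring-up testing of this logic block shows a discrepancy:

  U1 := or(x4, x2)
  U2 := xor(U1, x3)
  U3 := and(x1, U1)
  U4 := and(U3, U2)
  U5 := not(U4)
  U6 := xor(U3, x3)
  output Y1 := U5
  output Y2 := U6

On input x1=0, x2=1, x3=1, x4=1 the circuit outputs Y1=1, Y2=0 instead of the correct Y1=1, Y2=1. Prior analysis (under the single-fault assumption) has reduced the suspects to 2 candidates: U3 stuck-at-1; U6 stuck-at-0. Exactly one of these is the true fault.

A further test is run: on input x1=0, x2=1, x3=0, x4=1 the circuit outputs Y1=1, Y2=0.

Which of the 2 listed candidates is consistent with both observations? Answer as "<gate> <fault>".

U6 stuck-at-0

Evaluate each candidate on input x1=0, x2=1, x3=0, x4=1:
  U3 stuck-at-1: U1=1, U2=1, U3=1 [stuck-at-1], U4=1, U5=0, U6=1 → Y1=0, Y2=1 — eliminated
  U6 stuck-at-0: U1=1, U2=1, U3=0, U4=0, U5=1, U6=0 [stuck-at-0] → Y1=1, Y2=0 — matches
Only U6 stuck-at-0 reproduces the observed Y1=1, Y2=0.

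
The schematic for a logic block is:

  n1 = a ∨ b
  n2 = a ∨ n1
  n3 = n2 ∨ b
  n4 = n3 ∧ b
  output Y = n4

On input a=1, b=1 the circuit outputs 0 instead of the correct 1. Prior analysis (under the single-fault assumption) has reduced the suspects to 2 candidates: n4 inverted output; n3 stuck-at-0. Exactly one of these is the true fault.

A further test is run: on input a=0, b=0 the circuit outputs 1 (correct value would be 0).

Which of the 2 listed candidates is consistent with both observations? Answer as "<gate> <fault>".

n4 inverted output

Evaluate each candidate on input a=0, b=0:
  n4 inverted output: n1=0, n2=0, n3=0, n4=1 [inverted output] → 1 — matches
  n3 stuck-at-0: n1=0, n2=0, n3=0 [stuck-at-0], n4=0 → 0 — eliminated
Only n4 inverted output reproduces the observed 1.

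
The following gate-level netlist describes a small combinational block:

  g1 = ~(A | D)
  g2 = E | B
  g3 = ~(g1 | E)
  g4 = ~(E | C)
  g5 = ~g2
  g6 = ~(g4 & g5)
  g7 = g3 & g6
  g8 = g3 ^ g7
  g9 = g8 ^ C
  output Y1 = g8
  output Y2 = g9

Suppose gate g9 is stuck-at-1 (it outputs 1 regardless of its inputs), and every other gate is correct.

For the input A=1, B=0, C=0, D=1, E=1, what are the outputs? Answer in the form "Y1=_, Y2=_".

Y1=0, Y2=1

Propagate with g9 forced: g1=0, g2=1, g3=0, g4=0, g5=0, g6=1, g7=0, g8=0, g9=1 [stuck-at-1].
So the outputs are Y1=0, Y2=1. (Without the fault they would be Y1=0, Y2=0.)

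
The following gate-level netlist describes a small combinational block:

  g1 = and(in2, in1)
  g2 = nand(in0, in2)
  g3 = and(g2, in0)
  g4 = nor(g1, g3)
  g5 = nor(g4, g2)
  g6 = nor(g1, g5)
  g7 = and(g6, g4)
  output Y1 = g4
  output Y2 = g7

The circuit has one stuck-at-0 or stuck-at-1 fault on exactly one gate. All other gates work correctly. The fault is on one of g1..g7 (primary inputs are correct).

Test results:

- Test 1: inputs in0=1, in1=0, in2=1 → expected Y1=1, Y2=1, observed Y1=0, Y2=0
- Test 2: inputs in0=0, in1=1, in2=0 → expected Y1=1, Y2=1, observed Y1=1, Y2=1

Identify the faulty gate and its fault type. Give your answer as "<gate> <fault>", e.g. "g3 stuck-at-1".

Fault-free values for test 1 (in0=1, in1=0, in2=1): g1=0, g2=0, g3=0, g4=1, g5=0, g6=1, g7=1, giving Y1=1, Y2=1. Observed Y1=0, Y2=0.
Test 1: faults giving observed Y1=0, Y2=0 are {g1 stuck-at-1, g2 stuck-at-1, g3 stuck-at-1, g4 stuck-at-0}.
Test 2 (in0=0, in1=1, in2=0): fault-free g1=0, g2=1, g3=0, g4=1, g5=0, g6=1, g7=1 → Y1=1, Y2=1; observed Y1=1, Y2=1. Eliminates g1 stuck-at-1, g3 stuck-at-1, g4 stuck-at-0.
Only g2 stuck-at-1 is consistent with every test.

g2 stuck-at-1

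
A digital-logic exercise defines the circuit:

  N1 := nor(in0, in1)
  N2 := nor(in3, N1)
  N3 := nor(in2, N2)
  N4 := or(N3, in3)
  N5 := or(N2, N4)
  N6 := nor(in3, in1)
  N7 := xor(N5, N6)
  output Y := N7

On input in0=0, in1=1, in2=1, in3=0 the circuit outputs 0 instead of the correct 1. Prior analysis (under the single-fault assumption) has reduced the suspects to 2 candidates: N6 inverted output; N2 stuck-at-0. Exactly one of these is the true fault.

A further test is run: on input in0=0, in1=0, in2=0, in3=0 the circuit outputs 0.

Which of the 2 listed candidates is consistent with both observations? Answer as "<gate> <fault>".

N2 stuck-at-0

Evaluate each candidate on input in0=0, in1=0, in2=0, in3=0:
  N6 inverted output: N1=1, N2=0, N3=1, N4=1, N5=1, N6=0 [inverted output], N7=1 → 1 — eliminated
  N2 stuck-at-0: N1=1, N2=0 [stuck-at-0], N3=1, N4=1, N5=1, N6=1, N7=0 → 0 — matches
Only N2 stuck-at-0 reproduces the observed 0.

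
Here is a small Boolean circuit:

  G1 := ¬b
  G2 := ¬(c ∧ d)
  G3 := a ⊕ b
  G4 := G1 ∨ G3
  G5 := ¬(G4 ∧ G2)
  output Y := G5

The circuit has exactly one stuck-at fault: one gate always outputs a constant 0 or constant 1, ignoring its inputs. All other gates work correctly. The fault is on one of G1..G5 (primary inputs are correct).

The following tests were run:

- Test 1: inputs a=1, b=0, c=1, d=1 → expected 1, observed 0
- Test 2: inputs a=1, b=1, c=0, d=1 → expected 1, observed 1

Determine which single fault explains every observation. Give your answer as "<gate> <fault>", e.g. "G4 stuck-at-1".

Fault-free values for test 1 (a=1, b=0, c=1, d=1): G1=1, G2=0, G3=1, G4=1, G5=1, giving Y=1. Observed 0.
Test 1: faults giving observed 0 are {G2 stuck-at-1, G5 stuck-at-0}.
Test 2 (a=1, b=1, c=0, d=1): fault-free G1=0, G2=1, G3=0, G4=0, G5=1 → 1; observed 1. Eliminates G5 stuck-at-0.
Only G2 stuck-at-1 is consistent with every test.

G2 stuck-at-1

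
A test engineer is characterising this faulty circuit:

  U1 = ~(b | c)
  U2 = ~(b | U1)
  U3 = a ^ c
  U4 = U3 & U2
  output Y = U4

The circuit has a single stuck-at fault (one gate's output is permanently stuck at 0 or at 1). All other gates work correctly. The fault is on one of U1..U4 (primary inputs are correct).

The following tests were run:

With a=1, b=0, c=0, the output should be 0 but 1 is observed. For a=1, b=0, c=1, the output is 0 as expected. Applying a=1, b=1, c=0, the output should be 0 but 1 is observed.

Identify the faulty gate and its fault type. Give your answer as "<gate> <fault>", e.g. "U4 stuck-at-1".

Fault-free values for test 1 (a=1, b=0, c=0): U1=1, U2=0, U3=1, U4=0, giving Y=0. Observed 1.
Test 1: faults giving observed 1 are {U1 stuck-at-0, U2 stuck-at-1, U4 stuck-at-1}.
Test 2 (a=1, b=0, c=1): fault-free U1=0, U2=1, U3=0, U4=0 → 0; observed 0. Eliminates U4 stuck-at-1.
Test 3 (a=1, b=1, c=0): fault-free U1=0, U2=0, U3=1, U4=0 → 0; observed 1. Eliminates U1 stuck-at-0.
Only U2 stuck-at-1 is consistent with every test.

U2 stuck-at-1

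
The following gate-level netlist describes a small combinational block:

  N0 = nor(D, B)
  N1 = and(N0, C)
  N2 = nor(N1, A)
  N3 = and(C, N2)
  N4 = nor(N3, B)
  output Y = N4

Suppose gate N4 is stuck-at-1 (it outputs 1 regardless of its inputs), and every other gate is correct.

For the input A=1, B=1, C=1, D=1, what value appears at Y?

1

Propagate with N4 forced: N0=0, N1=0, N2=0, N3=0, N4=1 [stuck-at-1].
So Y = 1. (Without the fault it would be 0.)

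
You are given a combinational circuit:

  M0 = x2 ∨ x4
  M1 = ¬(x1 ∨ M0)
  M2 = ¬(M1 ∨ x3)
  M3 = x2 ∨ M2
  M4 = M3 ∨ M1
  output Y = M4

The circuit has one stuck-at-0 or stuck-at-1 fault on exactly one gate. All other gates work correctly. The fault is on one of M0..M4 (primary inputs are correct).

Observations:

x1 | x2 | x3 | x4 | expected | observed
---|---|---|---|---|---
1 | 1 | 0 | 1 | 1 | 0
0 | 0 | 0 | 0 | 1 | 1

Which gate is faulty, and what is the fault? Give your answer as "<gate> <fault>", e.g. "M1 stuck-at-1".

M3 stuck-at-0

Fault-free values for test 1 (x1=1, x2=1, x3=0, x4=1): M0=1, M1=0, M2=1, M3=1, M4=1, giving Y=1. Observed 0.
Test 1: faults giving observed 0 are {M3 stuck-at-0, M4 stuck-at-0}.
Test 2 (x1=0, x2=0, x3=0, x4=0): fault-free M0=0, M1=1, M2=0, M3=0, M4=1 → 1; observed 1. Eliminates M4 stuck-at-0.
Only M3 stuck-at-0 is consistent with every test.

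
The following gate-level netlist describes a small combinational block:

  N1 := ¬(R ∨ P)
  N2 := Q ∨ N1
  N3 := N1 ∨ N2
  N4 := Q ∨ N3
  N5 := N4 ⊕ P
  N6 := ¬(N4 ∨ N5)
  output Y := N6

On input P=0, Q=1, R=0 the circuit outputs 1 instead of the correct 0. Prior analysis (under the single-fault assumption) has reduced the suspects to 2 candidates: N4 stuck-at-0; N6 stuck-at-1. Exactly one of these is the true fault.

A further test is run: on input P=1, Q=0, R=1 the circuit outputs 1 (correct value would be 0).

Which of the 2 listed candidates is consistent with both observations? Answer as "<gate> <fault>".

N6 stuck-at-1

Evaluate each candidate on input P=1, Q=0, R=1:
  N4 stuck-at-0: N1=0, N2=0, N3=0, N4=0 [stuck-at-0], N5=1, N6=0 → 0 — eliminated
  N6 stuck-at-1: N1=0, N2=0, N3=0, N4=0, N5=1, N6=1 [stuck-at-1] → 1 — matches
Only N6 stuck-at-1 reproduces the observed 1.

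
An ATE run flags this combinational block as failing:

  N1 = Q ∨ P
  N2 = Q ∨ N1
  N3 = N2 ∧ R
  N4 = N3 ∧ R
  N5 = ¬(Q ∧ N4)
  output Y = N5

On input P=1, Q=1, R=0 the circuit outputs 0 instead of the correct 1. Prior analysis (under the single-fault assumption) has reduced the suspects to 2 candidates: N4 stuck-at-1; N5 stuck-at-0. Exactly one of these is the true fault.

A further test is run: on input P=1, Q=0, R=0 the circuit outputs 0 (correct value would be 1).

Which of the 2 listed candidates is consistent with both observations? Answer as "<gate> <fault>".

N5 stuck-at-0

Evaluate each candidate on input P=1, Q=0, R=0:
  N4 stuck-at-1: N1=1, N2=1, N3=0, N4=1 [stuck-at-1], N5=1 → 1 — eliminated
  N5 stuck-at-0: N1=1, N2=1, N3=0, N4=0, N5=0 [stuck-at-0] → 0 — matches
Only N5 stuck-at-0 reproduces the observed 0.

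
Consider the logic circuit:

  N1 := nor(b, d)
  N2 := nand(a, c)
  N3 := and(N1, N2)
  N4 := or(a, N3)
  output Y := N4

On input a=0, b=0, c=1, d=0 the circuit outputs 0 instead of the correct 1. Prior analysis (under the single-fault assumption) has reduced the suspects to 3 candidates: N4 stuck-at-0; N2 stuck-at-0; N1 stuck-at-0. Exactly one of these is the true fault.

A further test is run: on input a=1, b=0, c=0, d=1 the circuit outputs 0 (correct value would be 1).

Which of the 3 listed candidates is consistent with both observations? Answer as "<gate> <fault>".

N4 stuck-at-0

Evaluate each candidate on input a=1, b=0, c=0, d=1:
  N4 stuck-at-0: N1=0, N2=1, N3=0, N4=0 [stuck-at-0] → 0 — matches
  N2 stuck-at-0: N1=0, N2=0 [stuck-at-0], N3=0, N4=1 → 1 — eliminated
  N1 stuck-at-0: N1=0 [stuck-at-0], N2=1, N3=0, N4=1 → 1 — eliminated
Only N4 stuck-at-0 reproduces the observed 0.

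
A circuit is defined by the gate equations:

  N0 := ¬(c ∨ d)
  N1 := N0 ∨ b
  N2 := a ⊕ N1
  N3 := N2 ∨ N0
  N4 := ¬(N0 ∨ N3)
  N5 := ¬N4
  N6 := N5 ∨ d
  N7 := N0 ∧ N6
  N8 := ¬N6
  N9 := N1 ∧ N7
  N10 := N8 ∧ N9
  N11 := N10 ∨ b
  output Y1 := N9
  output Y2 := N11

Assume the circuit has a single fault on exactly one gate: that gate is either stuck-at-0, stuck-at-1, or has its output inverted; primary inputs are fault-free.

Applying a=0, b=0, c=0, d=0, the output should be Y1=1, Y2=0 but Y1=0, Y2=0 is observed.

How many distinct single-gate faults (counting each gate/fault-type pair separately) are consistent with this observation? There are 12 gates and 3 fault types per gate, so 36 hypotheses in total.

Fault-free: N0=1, N1=1, N2=1, N3=1, N4=0, N5=1, N6=1, N7=1, N8=0, N9=1, N10=0, N11=0 → Y1=1, Y2=0. Observed Y1=0, Y2=0.
  N0: stuck-at-0, inverted output ✓; others ✗
  N1: stuck-at-0, inverted output ✓; others ✗
  N2: none of the 3 fault types match ✗
  N3: none of the 3 fault types match ✗
  N4: stuck-at-1, inverted output ✓; others ✗
  N5: stuck-at-0, inverted output ✓; others ✗
  N6: stuck-at-0, inverted output ✓; others ✗
  N7: stuck-at-0, inverted output ✓; others ✗
  N8: none of the 3 fault types match ✗
  N9: stuck-at-0, inverted output ✓; others ✗
  N10: none of the 3 fault types match ✗
  N11: none of the 3 fault types match ✗
Consistent faults: {N0 stuck-at-0, N0 inverted output, N1 stuck-at-0, N1 inverted output, N4 stuck-at-1, N4 inverted output, N5 stuck-at-0, N5 inverted output, N6 stuck-at-0, N6 inverted output, N7 stuck-at-0, N7 inverted output, N9 stuck-at-0, N9 inverted output} — 14 in all.

14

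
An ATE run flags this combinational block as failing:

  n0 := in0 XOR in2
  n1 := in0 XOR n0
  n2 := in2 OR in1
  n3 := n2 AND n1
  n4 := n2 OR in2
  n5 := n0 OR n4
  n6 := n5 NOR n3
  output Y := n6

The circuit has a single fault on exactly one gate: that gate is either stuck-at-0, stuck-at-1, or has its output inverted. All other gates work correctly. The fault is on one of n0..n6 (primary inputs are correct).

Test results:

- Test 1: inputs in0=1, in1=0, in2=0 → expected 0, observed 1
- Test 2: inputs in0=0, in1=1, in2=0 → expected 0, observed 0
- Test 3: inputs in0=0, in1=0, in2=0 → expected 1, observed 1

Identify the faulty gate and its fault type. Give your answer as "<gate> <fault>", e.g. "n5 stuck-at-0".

Fault-free values for test 1 (in0=1, in1=0, in2=0): n0=1, n1=0, n2=0, n3=0, n4=0, n5=1, n6=0, giving Y=0. Observed 1.
Test 1: faults giving observed 1 are {n0 stuck-at-0, n0 inverted output, n5 stuck-at-0, n5 inverted output, n6 stuck-at-1, n6 inverted output}.
Test 2 (in0=0, in1=1, in2=0): fault-free n0=0, n1=0, n2=1, n3=0, n4=1, n5=1, n6=0 → 0; observed 0. Eliminates n5 stuck-at-0, n5 inverted output, n6 stuck-at-1, n6 inverted output.
Test 3 (in0=0, in1=0, in2=0): fault-free n0=0, n1=0, n2=0, n3=0, n4=0, n5=0, n6=1 → 1; observed 1. Eliminates n0 inverted output.
Only n0 stuck-at-0 is consistent with every test.

n0 stuck-at-0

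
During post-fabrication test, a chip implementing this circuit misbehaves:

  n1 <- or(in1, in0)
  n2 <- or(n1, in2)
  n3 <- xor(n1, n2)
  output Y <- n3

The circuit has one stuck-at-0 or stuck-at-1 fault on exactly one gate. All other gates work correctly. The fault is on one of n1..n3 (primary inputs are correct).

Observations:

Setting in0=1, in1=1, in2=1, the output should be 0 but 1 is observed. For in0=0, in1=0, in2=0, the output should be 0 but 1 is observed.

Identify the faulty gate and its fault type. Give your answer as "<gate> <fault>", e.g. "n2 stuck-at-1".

Fault-free values for test 1 (in0=1, in1=1, in2=1): n1=1, n2=1, n3=0, giving Y=0. Observed 1.
Test 1: faults giving observed 1 are {n1 stuck-at-0, n2 stuck-at-0, n3 stuck-at-1}.
Test 2 (in0=0, in1=0, in2=0): fault-free n1=0, n2=0, n3=0 → 0; observed 1. Eliminates n1 stuck-at-0, n2 stuck-at-0.
Only n3 stuck-at-1 is consistent with every test.

n3 stuck-at-1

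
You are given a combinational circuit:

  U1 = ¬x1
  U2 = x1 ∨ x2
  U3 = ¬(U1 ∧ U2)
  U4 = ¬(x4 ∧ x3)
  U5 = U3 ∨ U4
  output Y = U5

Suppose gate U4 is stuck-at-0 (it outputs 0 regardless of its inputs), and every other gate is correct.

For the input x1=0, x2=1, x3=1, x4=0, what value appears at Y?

Propagate with U4 forced: U1=1, U2=1, U3=0, U4=0 [stuck-at-0], U5=0.
So Y = 0. (Without the fault it would be 1.)

0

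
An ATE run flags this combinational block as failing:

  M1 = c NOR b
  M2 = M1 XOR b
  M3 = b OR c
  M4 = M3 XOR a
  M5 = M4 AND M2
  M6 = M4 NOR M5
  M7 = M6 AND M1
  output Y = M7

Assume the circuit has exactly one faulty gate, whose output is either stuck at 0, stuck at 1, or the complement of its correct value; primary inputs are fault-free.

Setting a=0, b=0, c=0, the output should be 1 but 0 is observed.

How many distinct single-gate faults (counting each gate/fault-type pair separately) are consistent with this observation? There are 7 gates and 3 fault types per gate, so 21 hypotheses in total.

12

Fault-free: M1=1, M2=1, M3=0, M4=0, M5=0, M6=1, M7=1 → 1. Observed 0.
  M1: stuck-at-0, inverted output ✓; others ✗
  M2: none of the 3 fault types match ✗
  M3: stuck-at-1, inverted output ✓; others ✗
  M4: stuck-at-1, inverted output ✓; others ✗
  M5: stuck-at-1, inverted output ✓; others ✗
  M6: stuck-at-0, inverted output ✓; others ✗
  M7: stuck-at-0, inverted output ✓; others ✗
Consistent faults: {M1 stuck-at-0, M1 inverted output, M3 stuck-at-1, M3 inverted output, M4 stuck-at-1, M4 inverted output, M5 stuck-at-1, M5 inverted output, M6 stuck-at-0, M6 inverted output, M7 stuck-at-0, M7 inverted output} — 12 in all.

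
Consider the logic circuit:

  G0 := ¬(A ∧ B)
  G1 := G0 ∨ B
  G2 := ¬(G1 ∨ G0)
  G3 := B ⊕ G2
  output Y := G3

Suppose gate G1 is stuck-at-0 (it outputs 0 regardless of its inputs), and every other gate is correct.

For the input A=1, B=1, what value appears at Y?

Propagate with G1 forced: G0=0, G1=0 [stuck-at-0], G2=1, G3=0.
So Y = 0. (Without the fault it would be 1.)

0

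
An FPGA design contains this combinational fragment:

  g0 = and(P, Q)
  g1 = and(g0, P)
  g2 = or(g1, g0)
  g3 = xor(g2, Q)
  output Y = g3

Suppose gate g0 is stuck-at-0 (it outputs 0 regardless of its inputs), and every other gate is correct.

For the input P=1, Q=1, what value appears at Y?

Propagate with g0 forced: g0=0 [stuck-at-0], g1=0, g2=0, g3=1.
So Y = 1. (Without the fault it would be 0.)

1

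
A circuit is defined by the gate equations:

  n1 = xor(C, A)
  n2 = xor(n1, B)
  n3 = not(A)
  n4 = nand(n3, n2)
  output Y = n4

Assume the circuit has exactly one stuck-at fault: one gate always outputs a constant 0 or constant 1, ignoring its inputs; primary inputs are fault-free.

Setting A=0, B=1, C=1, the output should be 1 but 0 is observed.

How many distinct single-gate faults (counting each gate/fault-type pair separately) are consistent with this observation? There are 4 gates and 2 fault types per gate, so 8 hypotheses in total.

Fault-free: n1=1, n2=0, n3=1, n4=1 → 1. Observed 0.
  n1 stuck-at-0: output 0 ✓
  n1 stuck-at-1: output 1 ✗
  n2 stuck-at-0: output 1 ✗
  n2 stuck-at-1: output 0 ✓
  n3 stuck-at-0: output 1 ✗
  n3 stuck-at-1: output 1 ✗
  n4 stuck-at-0: output 0 ✓
  n4 stuck-at-1: output 1 ✗
Consistent faults: {n1 stuck-at-0, n2 stuck-at-1, n4 stuck-at-0} — 3 in all.

3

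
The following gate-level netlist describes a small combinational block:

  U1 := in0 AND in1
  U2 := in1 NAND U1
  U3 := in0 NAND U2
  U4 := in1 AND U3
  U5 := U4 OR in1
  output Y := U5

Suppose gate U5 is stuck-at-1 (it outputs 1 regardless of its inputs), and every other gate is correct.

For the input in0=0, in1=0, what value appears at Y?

1

Propagate with U5 forced: U1=0, U2=1, U3=1, U4=0, U5=1 [stuck-at-1].
So Y = 1. (Without the fault it would be 0.)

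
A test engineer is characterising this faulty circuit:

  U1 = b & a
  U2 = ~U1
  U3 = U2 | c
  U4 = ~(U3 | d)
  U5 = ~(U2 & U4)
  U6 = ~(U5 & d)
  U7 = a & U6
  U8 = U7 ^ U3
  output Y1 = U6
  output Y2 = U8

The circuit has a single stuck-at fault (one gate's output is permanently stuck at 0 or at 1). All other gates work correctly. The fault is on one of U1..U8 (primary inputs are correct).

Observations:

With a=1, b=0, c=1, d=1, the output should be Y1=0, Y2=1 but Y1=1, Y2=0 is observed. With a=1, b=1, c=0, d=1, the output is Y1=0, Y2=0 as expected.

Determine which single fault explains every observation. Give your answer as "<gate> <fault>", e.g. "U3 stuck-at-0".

Fault-free values for test 1 (a=1, b=0, c=1, d=1): U1=0, U2=1, U3=1, U4=0, U5=1, U6=0, U7=0, U8=1, giving Y1=0, Y2=1. Observed Y1=1, Y2=0.
Test 1: faults giving observed Y1=1, Y2=0 are {U4 stuck-at-1, U5 stuck-at-0, U6 stuck-at-1}.
Test 2 (a=1, b=1, c=0, d=1): fault-free U1=1, U2=0, U3=0, U4=0, U5=1, U6=0, U7=0, U8=0 → Y1=0, Y2=0; observed Y1=0, Y2=0. Eliminates U5 stuck-at-0, U6 stuck-at-1.
Only U4 stuck-at-1 is consistent with every test.

U4 stuck-at-1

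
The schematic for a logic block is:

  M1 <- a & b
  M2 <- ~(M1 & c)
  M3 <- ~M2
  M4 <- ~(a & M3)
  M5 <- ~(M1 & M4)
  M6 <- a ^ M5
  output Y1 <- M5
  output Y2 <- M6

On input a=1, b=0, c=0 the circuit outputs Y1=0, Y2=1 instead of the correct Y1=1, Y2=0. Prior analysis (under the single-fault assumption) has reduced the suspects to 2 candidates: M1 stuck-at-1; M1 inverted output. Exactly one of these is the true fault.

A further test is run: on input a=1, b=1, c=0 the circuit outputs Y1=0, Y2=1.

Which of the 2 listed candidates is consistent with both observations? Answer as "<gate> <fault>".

M1 stuck-at-1

Evaluate each candidate on input a=1, b=1, c=0:
  M1 stuck-at-1: M1=1 [stuck-at-1], M2=1, M3=0, M4=1, M5=0, M6=1 → Y1=0, Y2=1 — matches
  M1 inverted output: M1=0 [inverted output], M2=1, M3=0, M4=1, M5=1, M6=0 → Y1=1, Y2=0 — eliminated
Only M1 stuck-at-1 reproduces the observed Y1=0, Y2=1.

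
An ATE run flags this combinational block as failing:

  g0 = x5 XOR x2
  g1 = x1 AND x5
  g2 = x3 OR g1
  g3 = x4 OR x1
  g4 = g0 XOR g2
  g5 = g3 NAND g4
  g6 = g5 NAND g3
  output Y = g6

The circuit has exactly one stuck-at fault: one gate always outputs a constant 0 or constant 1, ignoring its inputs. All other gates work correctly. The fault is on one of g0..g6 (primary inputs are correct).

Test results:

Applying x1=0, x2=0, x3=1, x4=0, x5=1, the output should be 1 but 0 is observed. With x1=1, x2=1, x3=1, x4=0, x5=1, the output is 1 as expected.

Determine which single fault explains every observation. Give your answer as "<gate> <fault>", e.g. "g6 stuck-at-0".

g3 stuck-at-1

Fault-free values for test 1 (x1=0, x2=0, x3=1, x4=0, x5=1): g0=1, g1=0, g2=1, g3=0, g4=0, g5=1, g6=1, giving Y=1. Observed 0.
Test 1: faults giving observed 0 are {g3 stuck-at-1, g6 stuck-at-0}.
Test 2 (x1=1, x2=1, x3=1, x4=0, x5=1): fault-free g0=0, g1=1, g2=1, g3=1, g4=1, g5=0, g6=1 → 1; observed 1. Eliminates g6 stuck-at-0.
Only g3 stuck-at-1 is consistent with every test.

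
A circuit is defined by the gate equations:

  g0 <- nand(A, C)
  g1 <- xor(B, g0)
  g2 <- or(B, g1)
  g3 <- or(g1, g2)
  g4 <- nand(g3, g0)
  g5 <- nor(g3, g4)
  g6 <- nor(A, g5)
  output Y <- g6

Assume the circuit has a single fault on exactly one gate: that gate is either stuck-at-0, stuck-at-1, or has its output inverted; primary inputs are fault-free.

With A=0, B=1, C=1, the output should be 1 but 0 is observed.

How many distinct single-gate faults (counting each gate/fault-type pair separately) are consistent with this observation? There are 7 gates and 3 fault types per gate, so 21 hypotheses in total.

4

Fault-free: g0=1, g1=0, g2=1, g3=1, g4=0, g5=0, g6=1 → 1. Observed 0.
  g0: none of the 3 fault types match ✗
  g1: none of the 3 fault types match ✗
  g2: none of the 3 fault types match ✗
  g3: none of the 3 fault types match ✗
  g4: none of the 3 fault types match ✗
  g5: stuck-at-1, inverted output ✓; others ✗
  g6: stuck-at-0, inverted output ✓; others ✗
Consistent faults: {g5 stuck-at-1, g5 inverted output, g6 stuck-at-0, g6 inverted output} — 4 in all.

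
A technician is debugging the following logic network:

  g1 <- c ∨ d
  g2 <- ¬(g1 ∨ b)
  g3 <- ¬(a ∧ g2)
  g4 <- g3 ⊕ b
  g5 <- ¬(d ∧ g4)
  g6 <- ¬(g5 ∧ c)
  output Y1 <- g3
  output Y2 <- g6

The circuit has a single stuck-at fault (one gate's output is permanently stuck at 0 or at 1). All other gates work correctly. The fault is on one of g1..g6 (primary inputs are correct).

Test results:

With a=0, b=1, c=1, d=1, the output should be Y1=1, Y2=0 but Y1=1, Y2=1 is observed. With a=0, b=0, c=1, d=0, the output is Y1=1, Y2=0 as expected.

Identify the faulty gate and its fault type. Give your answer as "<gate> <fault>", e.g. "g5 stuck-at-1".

g4 stuck-at-1

Fault-free values for test 1 (a=0, b=1, c=1, d=1): g1=1, g2=0, g3=1, g4=0, g5=1, g6=0, giving Y1=1, Y2=0. Observed Y1=1, Y2=1.
Test 1: faults giving observed Y1=1, Y2=1 are {g4 stuck-at-1, g5 stuck-at-0, g6 stuck-at-1}.
Test 2 (a=0, b=0, c=1, d=0): fault-free g1=1, g2=0, g3=1, g4=1, g5=1, g6=0 → Y1=1, Y2=0; observed Y1=1, Y2=0. Eliminates g5 stuck-at-0, g6 stuck-at-1.
Only g4 stuck-at-1 is consistent with every test.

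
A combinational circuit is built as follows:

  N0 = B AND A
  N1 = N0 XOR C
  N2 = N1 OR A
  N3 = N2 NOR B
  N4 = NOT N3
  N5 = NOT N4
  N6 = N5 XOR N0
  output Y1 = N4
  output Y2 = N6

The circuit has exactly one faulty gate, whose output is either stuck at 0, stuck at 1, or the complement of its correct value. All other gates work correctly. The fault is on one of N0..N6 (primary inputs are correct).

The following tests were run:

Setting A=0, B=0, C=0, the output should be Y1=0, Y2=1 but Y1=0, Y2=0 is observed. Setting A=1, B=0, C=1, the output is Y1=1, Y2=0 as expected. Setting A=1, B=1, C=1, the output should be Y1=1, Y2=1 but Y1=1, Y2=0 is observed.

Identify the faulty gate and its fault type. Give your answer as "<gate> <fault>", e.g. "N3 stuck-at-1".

N6 stuck-at-0

Fault-free values for test 1 (A=0, B=0, C=0): N0=0, N1=0, N2=0, N3=1, N4=0, N5=1, N6=1, giving Y1=0, Y2=1. Observed Y1=0, Y2=0.
Test 1: faults giving observed Y1=0, Y2=0 are {N5 stuck-at-0, N5 inverted output, N6 stuck-at-0, N6 inverted output}.
Test 2 (A=1, B=0, C=1): fault-free N0=0, N1=1, N2=1, N3=0, N4=1, N5=0, N6=0 → Y1=1, Y2=0; observed Y1=1, Y2=0. Eliminates N5 inverted output, N6 inverted output.
Test 3 (A=1, B=1, C=1): fault-free N0=1, N1=0, N2=1, N3=0, N4=1, N5=0, N6=1 → Y1=1, Y2=1; observed Y1=1, Y2=0. Eliminates N5 stuck-at-0.
Only N6 stuck-at-0 is consistent with every test.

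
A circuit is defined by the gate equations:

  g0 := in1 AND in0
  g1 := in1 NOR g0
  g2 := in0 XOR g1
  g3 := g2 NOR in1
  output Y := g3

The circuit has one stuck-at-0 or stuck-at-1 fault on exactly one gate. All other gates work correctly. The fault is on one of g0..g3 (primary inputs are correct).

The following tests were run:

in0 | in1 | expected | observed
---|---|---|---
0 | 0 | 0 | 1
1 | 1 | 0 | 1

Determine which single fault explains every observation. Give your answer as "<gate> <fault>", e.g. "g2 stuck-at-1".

Fault-free values for test 1 (in0=0, in1=0): g0=0, g1=1, g2=1, g3=0, giving Y=0. Observed 1.
Test 1: faults giving observed 1 are {g0 stuck-at-1, g1 stuck-at-0, g2 stuck-at-0, g3 stuck-at-1}.
Test 2 (in0=1, in1=1): fault-free g0=1, g1=0, g2=1, g3=0 → 0; observed 1. Eliminates g0 stuck-at-1, g1 stuck-at-0, g2 stuck-at-0.
Only g3 stuck-at-1 is consistent with every test.

g3 stuck-at-1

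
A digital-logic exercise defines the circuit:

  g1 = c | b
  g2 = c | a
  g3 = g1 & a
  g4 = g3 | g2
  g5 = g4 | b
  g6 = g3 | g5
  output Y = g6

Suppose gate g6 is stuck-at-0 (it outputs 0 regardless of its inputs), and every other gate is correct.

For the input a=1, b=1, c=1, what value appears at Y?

Propagate with g6 forced: g1=1, g2=1, g3=1, g4=1, g5=1, g6=0 [stuck-at-0].
So Y = 0. (Without the fault it would be 1.)

0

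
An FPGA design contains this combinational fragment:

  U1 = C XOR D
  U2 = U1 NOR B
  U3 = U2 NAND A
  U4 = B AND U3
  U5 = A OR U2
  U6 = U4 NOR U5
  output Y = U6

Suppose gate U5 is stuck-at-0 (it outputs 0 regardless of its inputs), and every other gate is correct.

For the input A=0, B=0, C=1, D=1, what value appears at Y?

Propagate with U5 forced: U1=0, U2=1, U3=1, U4=0, U5=0 [stuck-at-0], U6=1.
So Y = 1. (Without the fault it would be 0.)

1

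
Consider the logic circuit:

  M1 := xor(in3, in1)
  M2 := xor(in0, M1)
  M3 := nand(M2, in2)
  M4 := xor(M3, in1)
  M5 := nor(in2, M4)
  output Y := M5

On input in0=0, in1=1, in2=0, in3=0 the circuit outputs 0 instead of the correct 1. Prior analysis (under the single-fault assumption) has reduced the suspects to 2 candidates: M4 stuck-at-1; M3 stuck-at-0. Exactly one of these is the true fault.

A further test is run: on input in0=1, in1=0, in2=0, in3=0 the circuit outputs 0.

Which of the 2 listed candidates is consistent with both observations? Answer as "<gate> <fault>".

M4 stuck-at-1

Evaluate each candidate on input in0=1, in1=0, in2=0, in3=0:
  M4 stuck-at-1: M1=0, M2=1, M3=1, M4=1 [stuck-at-1], M5=0 → 0 — matches
  M3 stuck-at-0: M1=0, M2=1, M3=0 [stuck-at-0], M4=0, M5=1 → 1 — eliminated
Only M4 stuck-at-1 reproduces the observed 0.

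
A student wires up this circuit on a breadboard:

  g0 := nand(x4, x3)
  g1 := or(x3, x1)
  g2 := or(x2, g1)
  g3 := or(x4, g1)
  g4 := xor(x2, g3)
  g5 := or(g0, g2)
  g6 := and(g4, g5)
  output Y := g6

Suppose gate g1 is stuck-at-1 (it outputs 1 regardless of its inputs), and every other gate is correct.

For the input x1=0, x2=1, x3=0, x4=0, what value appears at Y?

0

Propagate with g1 forced: g0=1, g1=1 [stuck-at-1], g2=1, g3=1, g4=0, g5=1, g6=0.
So Y = 0. (Without the fault it would be 1.)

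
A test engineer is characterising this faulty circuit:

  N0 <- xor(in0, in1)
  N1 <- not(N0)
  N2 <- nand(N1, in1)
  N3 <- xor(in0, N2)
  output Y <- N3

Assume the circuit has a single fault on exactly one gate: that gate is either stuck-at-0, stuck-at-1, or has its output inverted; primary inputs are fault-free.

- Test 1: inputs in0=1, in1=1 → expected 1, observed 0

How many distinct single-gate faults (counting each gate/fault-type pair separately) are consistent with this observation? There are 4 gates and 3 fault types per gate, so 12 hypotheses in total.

Fault-free: N0=0, N1=1, N2=0, N3=1 → 1. Observed 0.
  N0 stuck-at-0: output 1 ✗
  N0 stuck-at-1: output 0 ✓
  N0 inverted output: output 0 ✓
  N1 stuck-at-0: output 0 ✓
  N1 stuck-at-1: output 1 ✗
  N1 inverted output: output 0 ✓
  N2 stuck-at-0: output 1 ✗
  N2 stuck-at-1: output 0 ✓
  N2 inverted output: output 0 ✓
  N3 stuck-at-0: output 0 ✓
  N3 stuck-at-1: output 1 ✗
  N3 inverted output: output 0 ✓
Consistent faults: {N0 stuck-at-1, N0 inverted output, N1 stuck-at-0, N1 inverted output, N2 stuck-at-1, N2 inverted output, N3 stuck-at-0, N3 inverted output} — 8 in all.

8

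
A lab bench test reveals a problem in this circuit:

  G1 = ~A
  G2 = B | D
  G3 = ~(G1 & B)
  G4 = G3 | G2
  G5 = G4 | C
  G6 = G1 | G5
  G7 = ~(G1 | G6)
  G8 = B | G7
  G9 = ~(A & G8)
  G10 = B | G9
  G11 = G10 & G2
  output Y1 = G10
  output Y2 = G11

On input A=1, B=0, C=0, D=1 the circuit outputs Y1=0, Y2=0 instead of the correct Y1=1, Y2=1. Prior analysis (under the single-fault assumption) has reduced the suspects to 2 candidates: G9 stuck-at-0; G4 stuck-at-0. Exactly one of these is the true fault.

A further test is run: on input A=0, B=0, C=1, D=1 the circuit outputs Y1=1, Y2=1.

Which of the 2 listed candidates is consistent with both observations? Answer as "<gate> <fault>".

Evaluate each candidate on input A=0, B=0, C=1, D=1:
  G9 stuck-at-0: G1=1, G2=1, G3=1, G4=1, G5=1, G6=1, G7=0, G8=0, G9=0 [stuck-at-0], G10=0, G11=0 → Y1=0, Y2=0 — eliminated
  G4 stuck-at-0: G1=1, G2=1, G3=1, G4=0 [stuck-at-0], G5=1, G6=1, G7=0, G8=0, G9=1, G10=1, G11=1 → Y1=1, Y2=1 — matches
Only G4 stuck-at-0 reproduces the observed Y1=1, Y2=1.

G4 stuck-at-0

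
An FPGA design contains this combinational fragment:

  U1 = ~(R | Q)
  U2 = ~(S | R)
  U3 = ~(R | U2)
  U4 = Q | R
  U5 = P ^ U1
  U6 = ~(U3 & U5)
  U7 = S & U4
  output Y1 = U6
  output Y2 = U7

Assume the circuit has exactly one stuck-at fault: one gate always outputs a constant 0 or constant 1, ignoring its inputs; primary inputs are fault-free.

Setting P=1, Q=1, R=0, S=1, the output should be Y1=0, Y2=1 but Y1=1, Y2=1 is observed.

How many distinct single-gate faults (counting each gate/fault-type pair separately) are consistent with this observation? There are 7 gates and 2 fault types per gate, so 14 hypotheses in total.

5

Fault-free: U1=0, U2=0, U3=1, U4=1, U5=1, U6=0, U7=1 → Y1=0, Y2=1. Observed Y1=1, Y2=1.
  U1 stuck-at-0: output Y1=0, Y2=1 ✗
  U1 stuck-at-1: output Y1=1, Y2=1 ✓
  U2 stuck-at-0: output Y1=0, Y2=1 ✗
  U2 stuck-at-1: output Y1=1, Y2=1 ✓
  U3 stuck-at-0: output Y1=1, Y2=1 ✓
  U3 stuck-at-1: output Y1=0, Y2=1 ✗
  U4 stuck-at-0: output Y1=0, Y2=0 ✗
  U4 stuck-at-1: output Y1=0, Y2=1 ✗
  U5 stuck-at-0: output Y1=1, Y2=1 ✓
  U5 stuck-at-1: output Y1=0, Y2=1 ✗
  U6 stuck-at-0: output Y1=0, Y2=1 ✗
  U6 stuck-at-1: output Y1=1, Y2=1 ✓
  U7 stuck-at-0: output Y1=0, Y2=0 ✗
  U7 stuck-at-1: output Y1=0, Y2=1 ✗
Consistent faults: {U1 stuck-at-1, U2 stuck-at-1, U3 stuck-at-0, U5 stuck-at-0, U6 stuck-at-1} — 5 in all.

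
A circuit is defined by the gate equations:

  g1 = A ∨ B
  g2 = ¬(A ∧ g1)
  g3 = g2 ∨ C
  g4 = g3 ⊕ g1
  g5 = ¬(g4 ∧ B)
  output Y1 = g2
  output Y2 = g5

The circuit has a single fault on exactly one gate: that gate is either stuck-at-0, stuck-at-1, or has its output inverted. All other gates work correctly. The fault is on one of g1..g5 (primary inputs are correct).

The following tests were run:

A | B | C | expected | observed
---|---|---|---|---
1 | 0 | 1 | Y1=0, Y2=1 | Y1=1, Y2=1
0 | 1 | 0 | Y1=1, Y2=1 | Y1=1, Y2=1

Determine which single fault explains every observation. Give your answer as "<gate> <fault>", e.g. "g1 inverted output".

Fault-free values for test 1 (A=1, B=0, C=1): g1=1, g2=0, g3=1, g4=0, g5=1, giving Y1=0, Y2=1. Observed Y1=1, Y2=1.
Test 1: faults giving observed Y1=1, Y2=1 are {g1 stuck-at-0, g1 inverted output, g2 stuck-at-1, g2 inverted output}.
Test 2 (A=0, B=1, C=0): fault-free g1=1, g2=1, g3=1, g4=0, g5=1 → Y1=1, Y2=1; observed Y1=1, Y2=1. Eliminates g1 stuck-at-0, g1 inverted output, g2 inverted output.
Only g2 stuck-at-1 is consistent with every test.

g2 stuck-at-1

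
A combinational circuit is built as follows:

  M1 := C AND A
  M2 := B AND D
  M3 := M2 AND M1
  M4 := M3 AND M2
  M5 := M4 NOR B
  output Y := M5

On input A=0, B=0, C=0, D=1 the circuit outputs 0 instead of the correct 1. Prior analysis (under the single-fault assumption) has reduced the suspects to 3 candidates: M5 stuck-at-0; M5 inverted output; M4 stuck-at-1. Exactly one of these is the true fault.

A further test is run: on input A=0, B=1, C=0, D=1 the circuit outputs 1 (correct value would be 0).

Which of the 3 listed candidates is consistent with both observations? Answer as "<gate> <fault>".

Evaluate each candidate on input A=0, B=1, C=0, D=1:
  M5 stuck-at-0: M1=0, M2=1, M3=0, M4=0, M5=0 [stuck-at-0] → 0 — eliminated
  M5 inverted output: M1=0, M2=1, M3=0, M4=0, M5=1 [inverted output] → 1 — matches
  M4 stuck-at-1: M1=0, M2=1, M3=0, M4=1 [stuck-at-1], M5=0 → 0 — eliminated
Only M5 inverted output reproduces the observed 1.

M5 inverted output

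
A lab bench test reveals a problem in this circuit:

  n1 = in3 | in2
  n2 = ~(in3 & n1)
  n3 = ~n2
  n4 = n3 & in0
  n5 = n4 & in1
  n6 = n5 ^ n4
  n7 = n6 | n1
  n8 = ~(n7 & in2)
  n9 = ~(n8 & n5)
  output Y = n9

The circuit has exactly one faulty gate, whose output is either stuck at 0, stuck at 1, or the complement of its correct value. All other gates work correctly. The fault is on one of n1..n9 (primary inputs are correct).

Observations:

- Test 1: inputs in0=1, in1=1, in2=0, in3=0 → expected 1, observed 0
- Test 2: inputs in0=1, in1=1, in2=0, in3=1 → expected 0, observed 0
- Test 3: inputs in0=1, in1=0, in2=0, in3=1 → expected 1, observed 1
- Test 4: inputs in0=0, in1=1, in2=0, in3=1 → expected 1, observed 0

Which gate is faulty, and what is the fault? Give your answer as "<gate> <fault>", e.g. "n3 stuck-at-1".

n4 stuck-at-1

Fault-free values for test 1 (in0=1, in1=1, in2=0, in3=0): n1=0, n2=1, n3=0, n4=0, n5=0, n6=0, n7=0, n8=1, n9=1, giving Y=1. Observed 0.
Test 1: faults giving observed 0 are {n2 stuck-at-0, n2 inverted output, n3 stuck-at-1, n3 inverted output, n4 stuck-at-1, n4 inverted output, n5 stuck-at-1, n5 inverted output, n9 stuck-at-0, n9 inverted output}.
Test 2 (in0=1, in1=1, in2=0, in3=1): fault-free n1=1, n2=0, n3=1, n4=1, n5=1, n6=0, n7=1, n8=1, n9=0 → 0; observed 0. Eliminates n2 inverted output, n3 inverted output, n4 inverted output, n5 inverted output, n9 inverted output.
Test 3 (in0=1, in1=0, in2=0, in3=1): fault-free n1=1, n2=0, n3=1, n4=1, n5=0, n6=1, n7=1, n8=1, n9=1 → 1; observed 1. Eliminates n5 stuck-at-1, n9 stuck-at-0.
Test 4 (in0=0, in1=1, in2=0, in3=1): fault-free n1=1, n2=0, n3=1, n4=0, n5=0, n6=0, n7=1, n8=1, n9=1 → 1; observed 0. Eliminates n2 stuck-at-0, n3 stuck-at-1.
Only n4 stuck-at-1 is consistent with every test.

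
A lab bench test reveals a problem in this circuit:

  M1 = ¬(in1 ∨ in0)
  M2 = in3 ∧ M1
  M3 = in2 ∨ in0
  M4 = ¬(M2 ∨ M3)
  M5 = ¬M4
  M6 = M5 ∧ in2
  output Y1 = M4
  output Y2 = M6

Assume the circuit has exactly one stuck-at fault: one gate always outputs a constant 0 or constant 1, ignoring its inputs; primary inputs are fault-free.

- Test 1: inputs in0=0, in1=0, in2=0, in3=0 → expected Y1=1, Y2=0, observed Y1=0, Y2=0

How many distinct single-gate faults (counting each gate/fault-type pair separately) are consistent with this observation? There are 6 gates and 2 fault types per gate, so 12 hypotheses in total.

3

Fault-free: M1=1, M2=0, M3=0, M4=1, M5=0, M6=0 → Y1=1, Y2=0. Observed Y1=0, Y2=0.
  M1 stuck-at-0: output Y1=1, Y2=0 ✗
  M1 stuck-at-1: output Y1=1, Y2=0 ✗
  M2 stuck-at-0: output Y1=1, Y2=0 ✗
  M2 stuck-at-1: output Y1=0, Y2=0 ✓
  M3 stuck-at-0: output Y1=1, Y2=0 ✗
  M3 stuck-at-1: output Y1=0, Y2=0 ✓
  M4 stuck-at-0: output Y1=0, Y2=0 ✓
  M4 stuck-at-1: output Y1=1, Y2=0 ✗
  M5 stuck-at-0: output Y1=1, Y2=0 ✗
  M5 stuck-at-1: output Y1=1, Y2=0 ✗
  M6 stuck-at-0: output Y1=1, Y2=0 ✗
  M6 stuck-at-1: output Y1=1, Y2=1 ✗
Consistent faults: {M2 stuck-at-1, M3 stuck-at-1, M4 stuck-at-0} — 3 in all.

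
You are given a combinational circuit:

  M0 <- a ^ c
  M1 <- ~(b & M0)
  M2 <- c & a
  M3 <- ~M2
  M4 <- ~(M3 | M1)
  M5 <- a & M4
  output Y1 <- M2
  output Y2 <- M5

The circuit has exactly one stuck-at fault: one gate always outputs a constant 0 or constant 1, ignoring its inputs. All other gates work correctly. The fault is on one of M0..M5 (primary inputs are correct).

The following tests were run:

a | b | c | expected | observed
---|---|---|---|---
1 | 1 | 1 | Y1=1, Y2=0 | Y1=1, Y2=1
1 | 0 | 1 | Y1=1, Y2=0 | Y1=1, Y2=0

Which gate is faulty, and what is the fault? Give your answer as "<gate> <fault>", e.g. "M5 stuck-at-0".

Fault-free values for test 1 (a=1, b=1, c=1): M0=0, M1=1, M2=1, M3=0, M4=0, M5=0, giving Y1=1, Y2=0. Observed Y1=1, Y2=1.
Test 1: faults giving observed Y1=1, Y2=1 are {M0 stuck-at-1, M1 stuck-at-0, M4 stuck-at-1, M5 stuck-at-1}.
Test 2 (a=1, b=0, c=1): fault-free M0=0, M1=1, M2=1, M3=0, M4=0, M5=0 → Y1=1, Y2=0; observed Y1=1, Y2=0. Eliminates M1 stuck-at-0, M4 stuck-at-1, M5 stuck-at-1.
Only M0 stuck-at-1 is consistent with every test.

M0 stuck-at-1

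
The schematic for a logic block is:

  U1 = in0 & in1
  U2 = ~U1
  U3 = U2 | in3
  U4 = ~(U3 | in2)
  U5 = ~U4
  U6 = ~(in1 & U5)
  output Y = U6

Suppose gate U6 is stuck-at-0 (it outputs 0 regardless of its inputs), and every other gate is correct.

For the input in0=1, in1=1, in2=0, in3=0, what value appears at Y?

Propagate with U6 forced: U1=1, U2=0, U3=0, U4=1, U5=0, U6=0 [stuck-at-0].
So Y = 0. (Without the fault it would be 1.)

0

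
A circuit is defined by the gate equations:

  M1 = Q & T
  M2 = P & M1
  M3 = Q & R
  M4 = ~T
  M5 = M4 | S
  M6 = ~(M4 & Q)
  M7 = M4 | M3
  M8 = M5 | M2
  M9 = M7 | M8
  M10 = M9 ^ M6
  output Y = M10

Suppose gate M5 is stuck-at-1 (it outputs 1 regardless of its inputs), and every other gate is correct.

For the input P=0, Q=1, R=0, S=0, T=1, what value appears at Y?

Propagate with M5 forced: M1=1, M2=0, M3=0, M4=0, M5=1 [stuck-at-1], M6=1, M7=0, M8=1, M9=1, M10=0.
So Y = 0. (Without the fault it would be 1.)

0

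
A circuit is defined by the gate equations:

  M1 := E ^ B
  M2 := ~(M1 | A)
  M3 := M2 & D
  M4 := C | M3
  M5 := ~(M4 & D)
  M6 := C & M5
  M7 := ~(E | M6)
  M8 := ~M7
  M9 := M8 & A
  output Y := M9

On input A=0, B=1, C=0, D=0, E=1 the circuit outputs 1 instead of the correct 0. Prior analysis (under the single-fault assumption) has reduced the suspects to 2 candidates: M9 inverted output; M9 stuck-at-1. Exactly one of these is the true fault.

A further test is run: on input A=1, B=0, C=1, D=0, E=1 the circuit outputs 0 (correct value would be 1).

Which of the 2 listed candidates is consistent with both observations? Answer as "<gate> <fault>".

Evaluate each candidate on input A=1, B=0, C=1, D=0, E=1:
  M9 inverted output: M1=1, M2=0, M3=0, M4=1, M5=1, M6=1, M7=0, M8=1, M9=0 [inverted output] → 0 — matches
  M9 stuck-at-1: M1=1, M2=0, M3=0, M4=1, M5=1, M6=1, M7=0, M8=1, M9=1 [stuck-at-1] → 1 — eliminated
Only M9 inverted output reproduces the observed 0.

M9 inverted output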